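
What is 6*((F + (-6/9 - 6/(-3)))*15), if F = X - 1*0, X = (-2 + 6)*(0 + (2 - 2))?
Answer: 120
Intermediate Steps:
X = 0 (X = 4*(0 + 0) = 4*0 = 0)
F = 0 (F = 0 - 1*0 = 0 + 0 = 0)
6*((F + (-6/9 - 6/(-3)))*15) = 6*((0 + (-6/9 - 6/(-3)))*15) = 6*((0 + (-6*1/9 - 6*(-1/3)))*15) = 6*((0 + (-2/3 + 2))*15) = 6*((0 + 4/3)*15) = 6*((4/3)*15) = 6*20 = 120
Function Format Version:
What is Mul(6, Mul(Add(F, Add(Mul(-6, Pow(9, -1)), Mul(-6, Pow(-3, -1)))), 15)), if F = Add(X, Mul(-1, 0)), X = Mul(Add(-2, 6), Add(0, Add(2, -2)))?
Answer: 120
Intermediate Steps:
X = 0 (X = Mul(4, Add(0, 0)) = Mul(4, 0) = 0)
F = 0 (F = Add(0, Mul(-1, 0)) = Add(0, 0) = 0)
Mul(6, Mul(Add(F, Add(Mul(-6, Pow(9, -1)), Mul(-6, Pow(-3, -1)))), 15)) = Mul(6, Mul(Add(0, Add(Mul(-6, Pow(9, -1)), Mul(-6, Pow(-3, -1)))), 15)) = Mul(6, Mul(Add(0, Add(Mul(-6, Rational(1, 9)), Mul(-6, Rational(-1, 3)))), 15)) = Mul(6, Mul(Add(0, Add(Rational(-2, 3), 2)), 15)) = Mul(6, Mul(Add(0, Rational(4, 3)), 15)) = Mul(6, Mul(Rational(4, 3), 15)) = Mul(6, 20) = 120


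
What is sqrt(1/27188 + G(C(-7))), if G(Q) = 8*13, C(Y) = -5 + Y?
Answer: sqrt(19218877741)/13594 ≈ 10.198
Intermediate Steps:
G(Q) = 104
sqrt(1/27188 + G(C(-7))) = sqrt(1/27188 + 104) = sqrt(2827553/27188) = sqrt(19218877741)/13594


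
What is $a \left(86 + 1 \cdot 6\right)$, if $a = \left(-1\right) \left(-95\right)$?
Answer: $8740$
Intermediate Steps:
$a = 95$
$a \left(86 + 1 \cdot 6\right) = 95 \left(86 + 1 \cdot 6\right) = 95 \left(86 + 6\right) = 95 \cdot 92 = 8740$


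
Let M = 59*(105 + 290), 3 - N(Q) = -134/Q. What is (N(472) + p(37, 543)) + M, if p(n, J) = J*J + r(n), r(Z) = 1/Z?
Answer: 2778149639/8732 ≈ 3.1816e+5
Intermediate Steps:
p(n, J) = J² + 1/n (p(n, J) = J*J + 1/n = J² + 1/n)
N(Q) = 3 + 134/Q (N(Q) = 3 - (-134)/Q = 3 + 134/Q)
M = 23305 (M = 59*395 = 23305)
(N(472) + p(37, 543)) + M = ((3 + 134/472) + (543² + 1/37)) + 23305 = ((3 + 134*(1/472)) + (294849 + 1/37)) + 23305 = ((3 + 67/236) + 10909414/37) + 23305 = (775/236 + 10909414/37) + 23305 = 2574650379/8732 + 23305 = 2778149639/8732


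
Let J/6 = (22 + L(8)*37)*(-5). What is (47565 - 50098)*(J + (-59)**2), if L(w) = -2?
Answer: -12768853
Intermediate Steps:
J = 1560 (J = 6*((22 - 2*37)*(-5)) = 6*((22 - 74)*(-5)) = 6*(-52*(-5)) = 6*260 = 1560)
(47565 - 50098)*(J + (-59)**2) = (47565 - 50098)*(1560 + (-59)**2) = -2533*(1560 + 3481) = -2533*5041 = -12768853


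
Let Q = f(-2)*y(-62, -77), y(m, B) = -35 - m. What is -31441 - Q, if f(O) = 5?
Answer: -31576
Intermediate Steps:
Q = 135 (Q = 5*(-35 - 1*(-62)) = 5*(-35 + 62) = 5*27 = 135)
-31441 - Q = -31441 - 1*135 = -31441 - 135 = -31576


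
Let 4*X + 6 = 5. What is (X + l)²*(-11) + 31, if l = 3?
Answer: -835/16 ≈ -52.188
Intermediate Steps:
X = -¼ (X = -3/2 + (¼)*5 = -3/2 + 5/4 = -¼ ≈ -0.25000)
(X + l)²*(-11) + 31 = (-¼ + 3)²*(-11) + 31 = (11/4)²*(-11) + 31 = (121/16)*(-11) + 31 = -1331/16 + 31 = -835/16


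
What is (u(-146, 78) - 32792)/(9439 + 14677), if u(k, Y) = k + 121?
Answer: -32817/24116 ≈ -1.3608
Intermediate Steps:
u(k, Y) = 121 + k
(u(-146, 78) - 32792)/(9439 + 14677) = ((121 - 146) - 32792)/(9439 + 14677) = (-25 - 32792)/24116 = -32817*1/24116 = -32817/24116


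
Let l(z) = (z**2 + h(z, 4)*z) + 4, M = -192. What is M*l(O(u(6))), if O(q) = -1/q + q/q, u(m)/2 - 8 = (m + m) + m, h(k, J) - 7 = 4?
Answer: -511068/169 ≈ -3024.1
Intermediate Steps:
h(k, J) = 11 (h(k, J) = 7 + 4 = 11)
u(m) = 16 + 6*m (u(m) = 16 + 2*((m + m) + m) = 16 + 2*(2*m + m) = 16 + 2*(3*m) = 16 + 6*m)
O(q) = 1 - 1/q (O(q) = -1/q + 1 = 1 - 1/q)
l(z) = 4 + z**2 + 11*z (l(z) = (z**2 + 11*z) + 4 = 4 + z**2 + 11*z)
M*l(O(u(6))) = -192*(4 + ((-1 + (16 + 6*6))/(16 + 6*6))**2 + 11*((-1 + (16 + 6*6))/(16 + 6*6))) = -192*(4 + ((-1 + (16 + 36))/(16 + 36))**2 + 11*((-1 + (16 + 36))/(16 + 36))) = -192*(4 + ((-1 + 52)/52)**2 + 11*((-1 + 52)/52)) = -192*(4 + ((1/52)*51)**2 + 11*((1/52)*51)) = -192*(4 + (51/52)**2 + 11*(51/52)) = -192*(4 + 2601/2704 + 561/52) = -192*42589/2704 = -511068/169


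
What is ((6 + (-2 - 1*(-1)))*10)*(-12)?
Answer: -600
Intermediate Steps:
((6 + (-2 - 1*(-1)))*10)*(-12) = ((6 + (-2 + 1))*10)*(-12) = ((6 - 1)*10)*(-12) = (5*10)*(-12) = 50*(-12) = -600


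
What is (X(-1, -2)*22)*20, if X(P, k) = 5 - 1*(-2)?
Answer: 3080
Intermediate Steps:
X(P, k) = 7 (X(P, k) = 5 + 2 = 7)
(X(-1, -2)*22)*20 = (7*22)*20 = 154*20 = 3080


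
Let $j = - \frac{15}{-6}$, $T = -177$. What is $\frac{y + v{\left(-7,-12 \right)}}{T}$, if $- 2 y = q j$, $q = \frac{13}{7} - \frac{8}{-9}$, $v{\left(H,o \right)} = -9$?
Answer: $\frac{3133}{44604} \approx 0.07024$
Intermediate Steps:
$q = \frac{173}{63}$ ($q = 13 \cdot \frac{1}{7} - - \frac{8}{9} = \frac{13}{7} + \frac{8}{9} = \frac{173}{63} \approx 2.746$)
$j = \frac{5}{2}$ ($j = \left(-15\right) \left(- \frac{1}{6}\right) = \frac{5}{2} \approx 2.5$)
$y = - \frac{865}{252}$ ($y = - \frac{\frac{173}{63} \cdot \frac{5}{2}}{2} = \left(- \frac{1}{2}\right) \frac{865}{126} = - \frac{865}{252} \approx -3.4325$)
$\frac{y + v{\left(-7,-12 \right)}}{T} = \frac{- \frac{865}{252} - 9}{-177} = \left(- \frac{3133}{252}\right) \left(- \frac{1}{177}\right) = \frac{3133}{44604}$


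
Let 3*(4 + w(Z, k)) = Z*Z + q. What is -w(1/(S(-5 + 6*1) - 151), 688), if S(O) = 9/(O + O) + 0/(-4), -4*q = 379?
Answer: 12219169/343396 ≈ 35.583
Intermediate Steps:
q = -379/4 (q = -¼*379 = -379/4 ≈ -94.750)
S(O) = 9/(2*O) (S(O) = 9/((2*O)) + 0*(-¼) = 9*(1/(2*O)) + 0 = 9/(2*O) + 0 = 9/(2*O))
w(Z, k) = -427/12 + Z²/3 (w(Z, k) = -4 + (Z*Z - 379/4)/3 = -4 + (Z² - 379/4)/3 = -4 + (-379/4 + Z²)/3 = -4 + (-379/12 + Z²/3) = -427/12 + Z²/3)
-w(1/(S(-5 + 6*1) - 151), 688) = -(-427/12 + (1/(9/(2*(-5 + 6*1)) - 151))²/3) = -(-427/12 + (1/(9/(2*(-5 + 6)) - 151))²/3) = -(-427/12 + (1/((9/2)/1 - 151))²/3) = -(-427/12 + (1/((9/2)*1 - 151))²/3) = -(-427/12 + (1/(9/2 - 151))²/3) = -(-427/12 + (1/(-293/2))²/3) = -(-427/12 + (-2/293)²/3) = -(-427/12 + (⅓)*(4/85849)) = -(-427/12 + 4/257547) = -1*(-12219169/343396) = 12219169/343396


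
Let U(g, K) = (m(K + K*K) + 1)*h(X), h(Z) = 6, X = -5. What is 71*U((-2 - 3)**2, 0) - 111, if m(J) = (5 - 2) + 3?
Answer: 2871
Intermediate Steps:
m(J) = 6 (m(J) = 3 + 3 = 6)
U(g, K) = 42 (U(g, K) = (6 + 1)*6 = 7*6 = 42)
71*U((-2 - 3)**2, 0) - 111 = 71*42 - 111 = 2982 - 111 = 2871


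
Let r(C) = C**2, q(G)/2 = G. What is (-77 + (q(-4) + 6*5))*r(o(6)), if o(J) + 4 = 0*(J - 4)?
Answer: -880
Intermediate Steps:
q(G) = 2*G
o(J) = -4 (o(J) = -4 + 0*(J - 4) = -4 + 0*(-4 + J) = -4 + 0 = -4)
(-77 + (q(-4) + 6*5))*r(o(6)) = (-77 + (2*(-4) + 6*5))*(-4)**2 = (-77 + (-8 + 30))*16 = (-77 + 22)*16 = -55*16 = -880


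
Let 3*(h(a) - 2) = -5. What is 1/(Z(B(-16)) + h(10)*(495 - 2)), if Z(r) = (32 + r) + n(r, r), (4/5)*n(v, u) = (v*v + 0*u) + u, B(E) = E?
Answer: 3/1441 ≈ 0.0020819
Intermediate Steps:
n(v, u) = 5*u/4 + 5*v**2/4 (n(v, u) = 5*((v*v + 0*u) + u)/4 = 5*((v**2 + 0) + u)/4 = 5*(v**2 + u)/4 = 5*(u + v**2)/4 = 5*u/4 + 5*v**2/4)
Z(r) = 32 + 5*r**2/4 + 9*r/4 (Z(r) = (32 + r) + (5*r/4 + 5*r**2/4) = 32 + 5*r**2/4 + 9*r/4)
h(a) = 1/3 (h(a) = 2 + (1/3)*(-5) = 2 - 5/3 = 1/3)
1/(Z(B(-16)) + h(10)*(495 - 2)) = 1/((32 + (5/4)*(-16)**2 + (9/4)*(-16)) + (495 - 2)/3) = 1/((32 + (5/4)*256 - 36) + (1/3)*493) = 1/((32 + 320 - 36) + 493/3) = 1/(316 + 493/3) = 1/(1441/3) = 3/1441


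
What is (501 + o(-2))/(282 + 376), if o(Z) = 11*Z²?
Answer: 545/658 ≈ 0.82827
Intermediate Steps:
(501 + o(-2))/(282 + 376) = (501 + 11*(-2)²)/(282 + 376) = (501 + 11*4)/658 = (501 + 44)*(1/658) = 545*(1/658) = 545/658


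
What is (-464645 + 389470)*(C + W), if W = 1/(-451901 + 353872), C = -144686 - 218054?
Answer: 2673150791480675/98029 ≈ 2.7269e+10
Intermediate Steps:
C = -362740
W = -1/98029 (W = 1/(-98029) = -1/98029 ≈ -1.0201e-5)
(-464645 + 389470)*(C + W) = (-464645 + 389470)*(-362740 - 1/98029) = -75175*(-35559039461/98029) = 2673150791480675/98029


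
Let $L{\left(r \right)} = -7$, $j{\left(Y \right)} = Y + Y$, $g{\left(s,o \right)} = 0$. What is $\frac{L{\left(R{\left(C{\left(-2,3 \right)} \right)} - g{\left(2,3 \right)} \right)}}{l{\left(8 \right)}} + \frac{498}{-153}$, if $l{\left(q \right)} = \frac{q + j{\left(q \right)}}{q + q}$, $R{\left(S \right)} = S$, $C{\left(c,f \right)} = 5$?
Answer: $- \frac{404}{51} \approx -7.9216$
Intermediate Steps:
$j{\left(Y \right)} = 2 Y$
$l{\left(q \right)} = \frac{3}{2}$ ($l{\left(q \right)} = \frac{q + 2 q}{q + q} = \frac{3 q}{2 q} = 3 q \frac{1}{2 q} = \frac{3}{2}$)
$\frac{L{\left(R{\left(C{\left(-2,3 \right)} \right)} - g{\left(2,3 \right)} \right)}}{l{\left(8 \right)}} + \frac{498}{-153} = - \frac{7}{\frac{3}{2}} + \frac{498}{-153} = \left(-7\right) \frac{2}{3} + 498 \left(- \frac{1}{153}\right) = - \frac{14}{3} - \frac{166}{51} = - \frac{404}{51}$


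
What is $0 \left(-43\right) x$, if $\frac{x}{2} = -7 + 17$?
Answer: $0$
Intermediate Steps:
$x = 20$ ($x = 2 \left(-7 + 17\right) = 2 \cdot 10 = 20$)
$0 \left(-43\right) x = 0 \left(-43\right) 20 = 0 \cdot 20 = 0$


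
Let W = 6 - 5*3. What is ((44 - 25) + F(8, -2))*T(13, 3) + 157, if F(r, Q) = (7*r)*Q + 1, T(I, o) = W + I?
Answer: -211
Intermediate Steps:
W = -9 (W = 6 - 15 = -9)
T(I, o) = -9 + I
F(r, Q) = 1 + 7*Q*r (F(r, Q) = 7*Q*r + 1 = 1 + 7*Q*r)
((44 - 25) + F(8, -2))*T(13, 3) + 157 = ((44 - 25) + (1 + 7*(-2)*8))*(-9 + 13) + 157 = (19 + (1 - 112))*4 + 157 = (19 - 111)*4 + 157 = -92*4 + 157 = -368 + 157 = -211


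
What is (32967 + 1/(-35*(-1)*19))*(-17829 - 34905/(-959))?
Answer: -374075428371936/637735 ≈ -5.8657e+8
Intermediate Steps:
(32967 + 1/(-35*(-1)*19))*(-17829 - 34905/(-959)) = (32967 + 1/(35*19))*(-17829 - 34905*(-1/959)) = (32967 + 1/665)*(-17829 + 34905/959) = (32967 + 1/665)*(-17063106/959) = (21923056/665)*(-17063106/959) = -374075428371936/637735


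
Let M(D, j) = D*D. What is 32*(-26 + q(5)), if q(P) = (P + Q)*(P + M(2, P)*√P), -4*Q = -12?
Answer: 448 + 1024*√5 ≈ 2737.7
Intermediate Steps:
Q = 3 (Q = -¼*(-12) = 3)
M(D, j) = D²
q(P) = (3 + P)*(P + 4*√P) (q(P) = (P + 3)*(P + 2²*√P) = (3 + P)*(P + 4*√P))
32*(-26 + q(5)) = 32*(-26 + (5² + 3*5 + 4*5^(3/2) + 12*√5)) = 32*(-26 + (25 + 15 + 4*(5*√5) + 12*√5)) = 32*(-26 + (25 + 15 + 20*√5 + 12*√5)) = 32*(-26 + (40 + 32*√5)) = 32*(14 + 32*√5) = 448 + 1024*√5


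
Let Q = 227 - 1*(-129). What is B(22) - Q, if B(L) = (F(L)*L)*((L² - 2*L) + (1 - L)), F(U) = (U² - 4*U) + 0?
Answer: 3649972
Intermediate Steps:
Q = 356 (Q = 227 + 129 = 356)
F(U) = U² - 4*U
B(L) = L²*(-4 + L)*(1 + L² - 3*L) (B(L) = ((L*(-4 + L))*L)*((L² - 2*L) + (1 - L)) = (L²*(-4 + L))*(1 + L² - 3*L) = L²*(-4 + L)*(1 + L² - 3*L))
B(22) - Q = 22²*(-4 + 22)*(1 + 22² - 3*22) - 1*356 = 484*18*(1 + 484 - 66) - 356 = 484*18*419 - 356 = 3650328 - 356 = 3649972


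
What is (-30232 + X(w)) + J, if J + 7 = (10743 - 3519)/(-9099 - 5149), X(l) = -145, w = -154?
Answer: -54114807/1781 ≈ -30385.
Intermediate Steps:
J = -13370/1781 (J = -7 + (10743 - 3519)/(-9099 - 5149) = -7 + 7224/(-14248) = -7 + 7224*(-1/14248) = -7 - 903/1781 = -13370/1781 ≈ -7.5070)
(-30232 + X(w)) + J = (-30232 - 145) - 13370/1781 = -30377 - 13370/1781 = -54114807/1781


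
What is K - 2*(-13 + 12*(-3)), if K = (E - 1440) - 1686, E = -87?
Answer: -3115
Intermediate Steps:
K = -3213 (K = (-87 - 1440) - 1686 = -1527 - 1686 = -3213)
K - 2*(-13 + 12*(-3)) = -3213 - 2*(-13 + 12*(-3)) = -3213 - 2*(-13 - 36) = -3213 - 2*(-49) = -3213 + 98 = -3115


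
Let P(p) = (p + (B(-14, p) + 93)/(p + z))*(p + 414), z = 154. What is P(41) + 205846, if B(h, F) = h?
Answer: 674056/3 ≈ 2.2469e+5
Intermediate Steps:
P(p) = (414 + p)*(p + 79/(154 + p)) (P(p) = (p + (-14 + 93)/(p + 154))*(p + 414) = (p + 79/(154 + p))*(414 + p) = (414 + p)*(p + 79/(154 + p)))
P(41) + 205846 = (32706 + 41³ + 568*41² + 63835*41)/(154 + 41) + 205846 = (32706 + 68921 + 568*1681 + 2617235)/195 + 205846 = (32706 + 68921 + 954808 + 2617235)/195 + 205846 = (1/195)*3673670 + 205846 = 56518/3 + 205846 = 674056/3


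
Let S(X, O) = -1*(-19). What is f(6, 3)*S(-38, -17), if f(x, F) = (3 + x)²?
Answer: 1539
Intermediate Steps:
S(X, O) = 19
f(6, 3)*S(-38, -17) = (3 + 6)²*19 = 9²*19 = 81*19 = 1539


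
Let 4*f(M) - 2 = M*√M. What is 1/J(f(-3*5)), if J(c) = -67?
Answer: -1/67 ≈ -0.014925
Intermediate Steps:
f(M) = ½ + M^(3/2)/4 (f(M) = ½ + (M*√M)/4 = ½ + M^(3/2)/4)
1/J(f(-3*5)) = 1/(-67) = -1/67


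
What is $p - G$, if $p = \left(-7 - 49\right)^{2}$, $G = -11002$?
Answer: $14138$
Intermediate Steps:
$p = 3136$ ($p = \left(-56\right)^{2} = 3136$)
$p - G = 3136 - -11002 = 3136 + 11002 = 14138$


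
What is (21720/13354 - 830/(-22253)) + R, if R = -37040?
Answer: -500297956250/13507571 ≈ -37038.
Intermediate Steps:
(21720/13354 - 830/(-22253)) + R = (21720/13354 - 830/(-22253)) - 37040 = (21720*(1/13354) - 830*(-1/22253)) - 37040 = (10860/6677 + 830/22253) - 37040 = 22473590/13507571 - 37040 = -500297956250/13507571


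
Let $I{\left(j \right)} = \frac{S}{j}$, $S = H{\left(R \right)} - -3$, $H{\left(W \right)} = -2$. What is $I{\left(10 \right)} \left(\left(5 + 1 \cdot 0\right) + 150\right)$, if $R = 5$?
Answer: $\frac{31}{2} \approx 15.5$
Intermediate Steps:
$S = 1$ ($S = -2 - -3 = -2 + 3 = 1$)
$I{\left(j \right)} = \frac{1}{j}$ ($I{\left(j \right)} = 1 \frac{1}{j} = \frac{1}{j}$)
$I{\left(10 \right)} \left(\left(5 + 1 \cdot 0\right) + 150\right) = \frac{\left(5 + 1 \cdot 0\right) + 150}{10} = \frac{\left(5 + 0\right) + 150}{10} = \frac{5 + 150}{10} = \frac{1}{10} \cdot 155 = \frac{31}{2}$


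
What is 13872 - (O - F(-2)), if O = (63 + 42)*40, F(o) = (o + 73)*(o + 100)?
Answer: 16630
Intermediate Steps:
F(o) = (73 + o)*(100 + o)
O = 4200 (O = 105*40 = 4200)
13872 - (O - F(-2)) = 13872 - (4200 - (7300 + (-2)**2 + 173*(-2))) = 13872 - (4200 - (7300 + 4 - 346)) = 13872 - (4200 - 1*6958) = 13872 - (4200 - 6958) = 13872 - 1*(-2758) = 13872 + 2758 = 16630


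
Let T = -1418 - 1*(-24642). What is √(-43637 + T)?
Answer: I*√20413 ≈ 142.87*I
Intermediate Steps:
T = 23224 (T = -1418 + 24642 = 23224)
√(-43637 + T) = √(-43637 + 23224) = √(-20413) = I*√20413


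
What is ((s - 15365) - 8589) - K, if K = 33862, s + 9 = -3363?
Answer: -61188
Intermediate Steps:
s = -3372 (s = -9 - 3363 = -3372)
((s - 15365) - 8589) - K = ((-3372 - 15365) - 8589) - 1*33862 = (-18737 - 8589) - 33862 = -27326 - 33862 = -61188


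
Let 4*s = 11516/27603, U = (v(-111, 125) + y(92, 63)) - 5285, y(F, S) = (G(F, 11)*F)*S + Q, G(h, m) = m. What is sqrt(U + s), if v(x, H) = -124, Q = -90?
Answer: 5*sqrt(197278131878)/9201 ≈ 241.36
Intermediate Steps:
y(F, S) = -90 + 11*F*S (y(F, S) = (11*F)*S - 90 = 11*F*S - 90 = -90 + 11*F*S)
U = 58257 (U = (-124 + (-90 + 11*92*63)) - 5285 = (-124 + (-90 + 63756)) - 5285 = (-124 + 63666) - 5285 = 63542 - 5285 = 58257)
s = 2879/27603 (s = (11516/27603)/4 = (11516*(1/27603))/4 = (1/4)*(11516/27603) = 2879/27603 ≈ 0.10430)
sqrt(U + s) = sqrt(58257 + 2879/27603) = sqrt(1608070850/27603) = 5*sqrt(197278131878)/9201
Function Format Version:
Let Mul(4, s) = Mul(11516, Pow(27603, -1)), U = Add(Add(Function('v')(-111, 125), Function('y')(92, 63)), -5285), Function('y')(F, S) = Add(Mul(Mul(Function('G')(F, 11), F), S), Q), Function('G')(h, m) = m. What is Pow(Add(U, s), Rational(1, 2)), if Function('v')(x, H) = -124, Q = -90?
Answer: Mul(Rational(5, 9201), Pow(197278131878, Rational(1, 2))) ≈ 241.36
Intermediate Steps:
Function('y')(F, S) = Add(-90, Mul(11, F, S)) (Function('y')(F, S) = Add(Mul(Mul(11, F), S), -90) = Add(Mul(11, F, S), -90) = Add(-90, Mul(11, F, S)))
U = 58257 (U = Add(Add(-124, Add(-90, Mul(11, 92, 63))), -5285) = Add(Add(-124, Add(-90, 63756)), -5285) = Add(Add(-124, 63666), -5285) = Add(63542, -5285) = 58257)
s = Rational(2879, 27603) (s = Mul(Rational(1, 4), Mul(11516, Pow(27603, -1))) = Mul(Rational(1, 4), Mul(11516, Rational(1, 27603))) = Mul(Rational(1, 4), Rational(11516, 27603)) = Rational(2879, 27603) ≈ 0.10430)
Pow(Add(U, s), Rational(1, 2)) = Pow(Add(58257, Rational(2879, 27603)), Rational(1, 2)) = Pow(Rational(1608070850, 27603), Rational(1, 2)) = Mul(Rational(5, 9201), Pow(197278131878, Rational(1, 2)))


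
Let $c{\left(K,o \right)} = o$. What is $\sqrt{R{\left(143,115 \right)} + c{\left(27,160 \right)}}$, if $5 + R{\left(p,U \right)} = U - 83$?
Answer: $\sqrt{187} \approx 13.675$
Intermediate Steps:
$R{\left(p,U \right)} = -88 + U$ ($R{\left(p,U \right)} = -5 + \left(U - 83\right) = -5 + \left(-83 + U\right) = -88 + U$)
$\sqrt{R{\left(143,115 \right)} + c{\left(27,160 \right)}} = \sqrt{\left(-88 + 115\right) + 160} = \sqrt{27 + 160} = \sqrt{187}$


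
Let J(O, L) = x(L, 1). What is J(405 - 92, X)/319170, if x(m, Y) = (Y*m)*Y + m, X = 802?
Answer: 802/159585 ≈ 0.0050255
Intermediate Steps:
x(m, Y) = m + m*Y² (x(m, Y) = m*Y² + m = m + m*Y²)
J(O, L) = 2*L (J(O, L) = L*(1 + 1²) = L*(1 + 1) = L*2 = 2*L)
J(405 - 92, X)/319170 = (2*802)/319170 = 1604*(1/319170) = 802/159585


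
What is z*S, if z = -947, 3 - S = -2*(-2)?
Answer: 947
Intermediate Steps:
S = -1 (S = 3 - (-2)*(-2) = 3 - 1*4 = 3 - 4 = -1)
z*S = -947*(-1) = 947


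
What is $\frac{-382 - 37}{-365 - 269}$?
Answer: $\frac{419}{634} \approx 0.66088$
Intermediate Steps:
$\frac{-382 - 37}{-365 - 269} = - \frac{419}{-634} = \left(-419\right) \left(- \frac{1}{634}\right) = \frac{419}{634}$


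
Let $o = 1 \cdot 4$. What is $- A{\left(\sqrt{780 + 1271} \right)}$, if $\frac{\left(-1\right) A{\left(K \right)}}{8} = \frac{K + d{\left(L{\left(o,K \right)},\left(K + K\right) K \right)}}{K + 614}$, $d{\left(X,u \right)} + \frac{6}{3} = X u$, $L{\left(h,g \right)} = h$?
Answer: $\frac{80569864}{374945} - \frac{126336 \sqrt{2051}}{374945} \approx 199.63$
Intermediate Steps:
$o = 4$
$d{\left(X,u \right)} = -2 + X u$
$A{\left(K \right)} = - \frac{8 \left(-2 + K + 8 K^{2}\right)}{614 + K}$ ($A{\left(K \right)} = - 8 \frac{K + \left(-2 + 4 \left(K + K\right) K\right)}{K + 614} = - 8 \frac{K + \left(-2 + 4 \cdot 2 K K\right)}{614 + K} = - 8 \frac{K + \left(-2 + 4 \cdot 2 K^{2}\right)}{614 + K} = - 8 \frac{K + \left(-2 + 8 K^{2}\right)}{614 + K} = - 8 \frac{-2 + K + 8 K^{2}}{614 + K} = - \frac{8 \left(-2 + K + 8 K^{2}\right)}{614 + K}$)
$- A{\left(\sqrt{780 + 1271} \right)} = - \frac{8 \left(2 - \sqrt{780 + 1271} - 8 \left(\sqrt{780 + 1271}\right)^{2}\right)}{614 + \sqrt{780 + 1271}} = - \frac{8 \left(2 - \sqrt{2051} - 8 \left(\sqrt{2051}\right)^{2}\right)}{614 + \sqrt{2051}} = - \frac{8 \left(2 - \sqrt{2051} - 16408\right)}{614 + \sqrt{2051}} = - \frac{8 \left(-16406 - \sqrt{2051}\right)}{614 + \sqrt{2051}}$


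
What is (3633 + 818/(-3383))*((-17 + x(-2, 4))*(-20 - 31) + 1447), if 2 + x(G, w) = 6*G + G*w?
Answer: 42227137756/3383 ≈ 1.2482e+7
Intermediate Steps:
x(G, w) = -2 + 6*G + G*w (x(G, w) = -2 + (6*G + G*w) = -2 + 6*G + G*w)
(3633 + 818/(-3383))*((-17 + x(-2, 4))*(-20 - 31) + 1447) = (3633 + 818/(-3383))*((-17 + (-2 + 6*(-2) - 2*4))*(-20 - 31) + 1447) = (3633 + 818*(-1/3383))*((-17 + (-2 - 12 - 8))*(-51) + 1447) = (3633 - 818/3383)*((-17 - 22)*(-51) + 1447) = 12289621*(-39*(-51) + 1447)/3383 = 12289621*(1989 + 1447)/3383 = (12289621/3383)*3436 = 42227137756/3383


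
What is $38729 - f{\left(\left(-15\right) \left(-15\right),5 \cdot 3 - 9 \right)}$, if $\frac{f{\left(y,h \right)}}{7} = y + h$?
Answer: $37112$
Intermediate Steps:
$f{\left(y,h \right)} = 7 h + 7 y$ ($f{\left(y,h \right)} = 7 \left(y + h\right) = 7 \left(h + y\right) = 7 h + 7 y$)
$38729 - f{\left(\left(-15\right) \left(-15\right),5 \cdot 3 - 9 \right)} = 38729 - \left(7 \left(5 \cdot 3 - 9\right) + 7 \left(\left(-15\right) \left(-15\right)\right)\right) = 38729 - \left(7 \left(15 - 9\right) + 7 \cdot 225\right) = 38729 - \left(7 \cdot 6 + 1575\right) = 38729 - \left(42 + 1575\right) = 38729 - 1617 = 37112$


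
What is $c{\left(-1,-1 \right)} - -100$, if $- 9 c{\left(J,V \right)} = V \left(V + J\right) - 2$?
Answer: $100$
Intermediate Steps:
$c{\left(J,V \right)} = \frac{2}{9} - \frac{V \left(J + V\right)}{9}$ ($c{\left(J,V \right)} = - \frac{V \left(V + J\right) - 2}{9} = - \frac{V \left(J + V\right) - 2}{9} = - \frac{-2 + V \left(J + V\right)}{9} = \frac{2}{9} - \frac{V \left(J + V\right)}{9}$)
$c{\left(-1,-1 \right)} - -100 = \left(\frac{2}{9} - \frac{\left(-1\right)^{2}}{9} - \left(- \frac{1}{9}\right) \left(-1\right)\right) - -100 = \left(\frac{2}{9} - \frac{1}{9} - \frac{1}{9}\right) + 100 = 0 + 100 = 100$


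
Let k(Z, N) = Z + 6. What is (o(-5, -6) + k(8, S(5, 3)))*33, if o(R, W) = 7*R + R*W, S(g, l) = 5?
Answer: 297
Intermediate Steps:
k(Z, N) = 6 + Z
(o(-5, -6) + k(8, S(5, 3)))*33 = (-5*(7 - 6) + (6 + 8))*33 = (-5*1 + 14)*33 = (-5 + 14)*33 = 9*33 = 297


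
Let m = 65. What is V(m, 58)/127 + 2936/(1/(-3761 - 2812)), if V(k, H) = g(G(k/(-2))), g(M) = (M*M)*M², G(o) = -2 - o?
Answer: -39200356655/2032 ≈ -1.9292e+7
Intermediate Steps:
g(M) = M⁴ (g(M) = M²*M² = M⁴)
V(k, H) = (-2 + k/2)⁴ (V(k, H) = (-2 - k/(-2))⁴ = (-2 - k*(-1)/2)⁴ = (-2 - (-1)*k/2)⁴ = (-2 + k/2)⁴)
V(m, 58)/127 + 2936/(1/(-3761 - 2812)) = ((-4 + 65)⁴/16)/127 + 2936/(1/(-3761 - 2812)) = ((1/16)*61⁴)*(1/127) + 2936/(1/(-6573)) = ((1/16)*13845841)*(1/127) + 2936/(-1/6573) = (13845841/16)*(1/127) + 2936*(-6573) = 13845841/2032 - 19298328 = -39200356655/2032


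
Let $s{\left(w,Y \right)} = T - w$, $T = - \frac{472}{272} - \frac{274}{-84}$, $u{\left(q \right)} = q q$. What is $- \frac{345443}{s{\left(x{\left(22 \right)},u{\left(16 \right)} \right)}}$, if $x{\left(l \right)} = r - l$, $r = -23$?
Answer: $- \frac{123323151}{16610} \approx -7424.6$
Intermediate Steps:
$u{\left(q \right)} = q^{2}$
$T = \frac{545}{357}$ ($T = \left(-472\right) \frac{1}{272} - - \frac{137}{42} = - \frac{59}{34} + \frac{137}{42} = \frac{545}{357} \approx 1.5266$)
$x{\left(l \right)} = -23 - l$
$s{\left(w,Y \right)} = \frac{545}{357} - w$
$- \frac{345443}{s{\left(x{\left(22 \right)},u{\left(16 \right)} \right)}} = - \frac{345443}{\frac{545}{357} - \left(-23 - 22\right)} = - \frac{345443}{\frac{545}{357} - -45} = - \frac{345443}{\frac{545}{357} + 45} = - \frac{345443}{\frac{16610}{357}} = \left(-345443\right) \frac{357}{16610} = - \frac{123323151}{16610}$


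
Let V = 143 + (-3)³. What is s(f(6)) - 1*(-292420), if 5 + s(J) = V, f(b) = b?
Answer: 292531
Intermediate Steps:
V = 116 (V = 143 - 27 = 116)
s(J) = 111 (s(J) = -5 + 116 = 111)
s(f(6)) - 1*(-292420) = 111 - 1*(-292420) = 111 + 292420 = 292531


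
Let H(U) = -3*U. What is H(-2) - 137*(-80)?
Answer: 10966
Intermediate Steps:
H(-2) - 137*(-80) = -3*(-2) - 137*(-80) = 6 + 10960 = 10966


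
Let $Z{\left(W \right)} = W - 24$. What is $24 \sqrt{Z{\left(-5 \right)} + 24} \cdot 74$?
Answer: $1776 i \sqrt{5} \approx 3971.3 i$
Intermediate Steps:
$Z{\left(W \right)} = -24 + W$ ($Z{\left(W \right)} = W - 24 = -24 + W$)
$24 \sqrt{Z{\left(-5 \right)} + 24} \cdot 74 = 24 \sqrt{\left(-24 - 5\right) + 24} \cdot 74 = 24 \sqrt{-29 + 24} \cdot 74 = 24 \sqrt{-5} \cdot 74 = 24 i \sqrt{5} \cdot 74 = 1776 i \sqrt{5}$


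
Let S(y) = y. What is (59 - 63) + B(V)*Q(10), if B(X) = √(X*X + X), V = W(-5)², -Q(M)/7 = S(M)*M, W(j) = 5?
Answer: -4 - 3500*√26 ≈ -17851.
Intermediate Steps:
Q(M) = -7*M² (Q(M) = -7*M*M = -7*M²)
V = 25 (V = 5² = 25)
B(X) = √(X + X²) (B(X) = √(X² + X) = √(X + X²))
(59 - 63) + B(V)*Q(10) = (59 - 63) + √(25*(1 + 25))*(-7*10²) = -4 + √(25*26)*(-7*100) = -4 + √650*(-700) = -4 + (5*√26)*(-700) = -4 - 3500*√26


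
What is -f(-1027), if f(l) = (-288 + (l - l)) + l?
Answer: 1315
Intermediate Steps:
f(l) = -288 + l (f(l) = (-288 + 0) + l = -288 + l)
-f(-1027) = -(-288 - 1027) = -1*(-1315) = 1315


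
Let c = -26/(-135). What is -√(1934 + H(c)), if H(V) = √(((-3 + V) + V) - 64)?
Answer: -√(435150 + 115*I*√255)/15 ≈ -43.977 - 0.092795*I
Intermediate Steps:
c = 26/135 (c = -26*(-1/135) = 26/135 ≈ 0.19259)
H(V) = √(-67 + 2*V) (H(V) = √((-3 + 2*V) - 64) = √(-67 + 2*V))
-√(1934 + H(c)) = -√(1934 + √(-67 + 2*(26/135))) = -√(1934 + √(-67 + 52/135)) = -√(1934 + √(-8993/135)) = -√(1934 + 23*I*√255/45)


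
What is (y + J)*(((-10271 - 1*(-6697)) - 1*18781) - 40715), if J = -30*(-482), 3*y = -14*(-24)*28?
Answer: -1109779720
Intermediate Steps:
y = 3136 (y = (-14*(-24)*28)/3 = (336*28)/3 = (1/3)*9408 = 3136)
J = 14460
(y + J)*(((-10271 - 1*(-6697)) - 1*18781) - 40715) = (3136 + 14460)*(((-10271 - 1*(-6697)) - 1*18781) - 40715) = 17596*(((-10271 + 6697) - 18781) - 40715) = 17596*((-3574 - 18781) - 40715) = 17596*(-22355 - 40715) = 17596*(-63070) = -1109779720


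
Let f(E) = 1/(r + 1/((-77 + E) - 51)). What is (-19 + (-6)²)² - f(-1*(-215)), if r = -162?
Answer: 4072964/14093 ≈ 289.01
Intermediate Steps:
f(E) = 1/(-162 + 1/(-128 + E)) (f(E) = 1/(-162 + 1/((-77 + E) - 51)) = 1/(-162 + 1/(-128 + E)))
(-19 + (-6)²)² - f(-1*(-215)) = (-19 + (-6)²)² - (-128 - 1*(-215))/(20737 - (-162)*(-215)) = (-19 + 36)² - (-128 + 215)/(20737 - 162*215) = 17² - 87/(20737 - 34830) = 289 - 87/(-14093) = 289 - (-1)*87/14093 = 289 - 1*(-87/14093) = 289 + 87/14093 = 4072964/14093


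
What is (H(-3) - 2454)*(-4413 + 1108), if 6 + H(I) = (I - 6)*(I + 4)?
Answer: 8160045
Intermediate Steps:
H(I) = -6 + (-6 + I)*(4 + I) (H(I) = -6 + (I - 6)*(I + 4) = -6 + (-6 + I)*(4 + I))
(H(-3) - 2454)*(-4413 + 1108) = ((-30 + (-3)² - 2*(-3)) - 2454)*(-4413 + 1108) = ((-30 + 9 + 6) - 2454)*(-3305) = (-15 - 2454)*(-3305) = -2469*(-3305) = 8160045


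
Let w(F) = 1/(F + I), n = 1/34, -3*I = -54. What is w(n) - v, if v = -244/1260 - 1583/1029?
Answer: 16912732/9461655 ≈ 1.7875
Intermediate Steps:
I = 18 (I = -⅓*(-54) = 18)
n = 1/34 ≈ 0.029412
v = -26734/15435 (v = -244*1/1260 - 1583*1/1029 = -61/315 - 1583/1029 = -26734/15435 ≈ -1.7320)
w(F) = 1/(18 + F) (w(F) = 1/(F + 18) = 1/(18 + F))
w(n) - v = 1/(18 + 1/34) - 1*(-26734/15435) = 1/(613/34) + 26734/15435 = 34/613 + 26734/15435 = 16912732/9461655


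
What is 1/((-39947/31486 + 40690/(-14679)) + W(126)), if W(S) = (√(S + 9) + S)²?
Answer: 69781561526065083786/1079616863089155004190329 - 3295745279117547984*√15/1079616863089155004190329 ≈ 5.2812e-5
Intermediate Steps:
W(S) = (S + √(9 + S))² (W(S) = (√(9 + S) + S)² = (S + √(9 + S))²)
1/((-39947/31486 + 40690/(-14679)) + W(126)) = 1/((-39947/31486 + 40690/(-14679)) + (126 + √(9 + 126))²) = 1/((-39947*1/31486 + 40690*(-1/14679)) + (126 + √135)²) = 1/((-39947/31486 - 40690/14679) + (126 + 3*√15)²) = 1/(-266792479/66026142 + (126 + 3*√15)²)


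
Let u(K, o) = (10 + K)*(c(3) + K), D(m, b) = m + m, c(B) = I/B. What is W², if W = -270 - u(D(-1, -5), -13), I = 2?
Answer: 605284/9 ≈ 67254.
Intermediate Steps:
c(B) = 2/B
D(m, b) = 2*m
u(K, o) = (10 + K)*(⅔ + K) (u(K, o) = (10 + K)*(2/3 + K) = (10 + K)*(2*(⅓) + K) = (10 + K)*(⅔ + K))
W = -778/3 (W = -270 - (20/3 + (2*(-1))² + 32*(2*(-1))/3) = -270 - (20/3 + (-2)² + (32/3)*(-2)) = -270 - (20/3 + 4 - 64/3) = -270 - 1*(-32/3) = -270 + 32/3 = -778/3 ≈ -259.33)
W² = (-778/3)² = 605284/9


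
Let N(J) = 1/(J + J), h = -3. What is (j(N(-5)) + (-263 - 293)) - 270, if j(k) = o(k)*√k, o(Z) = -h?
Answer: -826 + 3*I*√10/10 ≈ -826.0 + 0.94868*I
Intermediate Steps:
o(Z) = 3 (o(Z) = -1*(-3) = 3)
N(J) = 1/(2*J)
j(k) = 3*√k
(j(N(-5)) + (-263 - 293)) - 270 = (3*√((½)/(-5)) + (-263 - 293)) - 270 = (3*√((½)*(-⅕)) - 556) - 270 = (3*√(-⅒) - 556) - 270 = (3*(I*√10/10) - 556) - 270 = (3*I*√10/10 - 556) - 270 = (-556 + 3*I*√10/10) - 270 = -826 + 3*I*√10/10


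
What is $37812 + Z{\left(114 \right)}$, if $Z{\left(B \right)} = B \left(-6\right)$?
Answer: $37128$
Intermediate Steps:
$Z{\left(B \right)} = - 6 B$
$37812 + Z{\left(114 \right)} = 37812 - 684 = 37128$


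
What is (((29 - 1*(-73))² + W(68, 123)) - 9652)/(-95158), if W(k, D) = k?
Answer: -410/47579 ≈ -0.0086173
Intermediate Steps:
(((29 - 1*(-73))² + W(68, 123)) - 9652)/(-95158) = (((29 - 1*(-73))² + 68) - 9652)/(-95158) = (((29 + 73)² + 68) - 9652)*(-1/95158) = ((102² + 68) - 9652)*(-1/95158) = ((10404 + 68) - 9652)*(-1/95158) = (10472 - 9652)*(-1/95158) = 820*(-1/95158) = -410/47579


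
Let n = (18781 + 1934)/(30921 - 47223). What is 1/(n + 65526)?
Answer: 5434/356061379 ≈ 1.5261e-5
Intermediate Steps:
n = -6905/5434 (n = 20715/(-16302) = 20715*(-1/16302) = -6905/5434 ≈ -1.2707)
1/(n + 65526) = 1/(-6905/5434 + 65526) = 1/(356061379/5434) = 5434/356061379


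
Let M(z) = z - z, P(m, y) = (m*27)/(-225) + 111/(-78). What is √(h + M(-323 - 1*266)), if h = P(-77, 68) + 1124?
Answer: √19127706/130 ≈ 33.642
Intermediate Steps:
P(m, y) = -37/26 - 3*m/25 (P(m, y) = (27*m)*(-1/225) + 111*(-1/78) = -3*m/25 - 37/26 = -37/26 - 3*m/25)
M(z) = 0
h = 735681/650 (h = (-37/26 - 3/25*(-77)) + 1124 = (-37/26 + 231/25) + 1124 = 5081/650 + 1124 = 735681/650 ≈ 1131.8)
√(h + M(-323 - 1*266)) = √(735681/650 + 0) = √(735681/650) = √19127706/130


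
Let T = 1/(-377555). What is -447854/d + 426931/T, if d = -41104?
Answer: -3312775517281233/20552 ≈ -1.6119e+11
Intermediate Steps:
T = -1/377555 ≈ -2.6486e-6
-447854/d + 426931/T = -447854/(-41104) + 426931/(-1/377555) = -447854*(-1/41104) + 426931*(-377555) = 223927/20552 - 161189933705 = -3312775517281233/20552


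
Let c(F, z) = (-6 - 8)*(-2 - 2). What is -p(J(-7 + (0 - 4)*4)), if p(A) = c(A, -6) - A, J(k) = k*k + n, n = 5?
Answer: 478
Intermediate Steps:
c(F, z) = 56 (c(F, z) = -14*(-4) = 56)
J(k) = 5 + k**2 (J(k) = k*k + 5 = k**2 + 5 = 5 + k**2)
p(A) = 56 - A
-p(J(-7 + (0 - 4)*4)) = -(56 - (5 + (-7 + (0 - 4)*4)**2)) = -(56 - (5 + (-7 - 4*4)**2)) = -(56 - (5 + (-7 - 16)**2)) = -(56 - (5 + (-23)**2)) = -(56 - (5 + 529)) = -(56 - 1*534) = -(56 - 534) = -1*(-478) = 478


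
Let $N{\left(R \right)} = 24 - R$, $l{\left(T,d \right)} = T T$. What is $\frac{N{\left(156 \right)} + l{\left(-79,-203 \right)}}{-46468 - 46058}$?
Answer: $- \frac{6109}{92526} \approx -0.066025$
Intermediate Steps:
$l{\left(T,d \right)} = T^{2}$
$\frac{N{\left(156 \right)} + l{\left(-79,-203 \right)}}{-46468 - 46058} = \frac{\left(24 - 156\right) + \left(-79\right)^{2}}{-46468 - 46058} = \frac{\left(24 - 156\right) + 6241}{-92526} = \left(-132 + 6241\right) \left(- \frac{1}{92526}\right) = 6109 \left(- \frac{1}{92526}\right) = - \frac{6109}{92526}$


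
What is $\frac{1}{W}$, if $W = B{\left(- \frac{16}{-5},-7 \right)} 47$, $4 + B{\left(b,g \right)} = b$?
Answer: $- \frac{5}{188} \approx -0.026596$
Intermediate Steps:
$B{\left(b,g \right)} = -4 + b$
$W = - \frac{188}{5}$ ($W = \left(-4 - \frac{16}{-5}\right) 47 = \left(-4 - - \frac{16}{5}\right) 47 = \left(-4 + \frac{16}{5}\right) 47 = \left(- \frac{4}{5}\right) 47 = - \frac{188}{5} \approx -37.6$)
$\frac{1}{W} = \frac{1}{- \frac{188}{5}} = - \frac{5}{188}$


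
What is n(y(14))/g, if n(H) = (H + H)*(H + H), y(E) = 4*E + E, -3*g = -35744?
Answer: 3675/2234 ≈ 1.6450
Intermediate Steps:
g = 35744/3 (g = -1/3*(-35744) = 35744/3 ≈ 11915.)
y(E) = 5*E
n(H) = 4*H**2 (n(H) = (2*H)*(2*H) = 4*H**2)
n(y(14))/g = (4*(5*14)**2)/(35744/3) = (4*70**2)*(3/35744) = (4*4900)*(3/35744) = 19600*(3/35744) = 3675/2234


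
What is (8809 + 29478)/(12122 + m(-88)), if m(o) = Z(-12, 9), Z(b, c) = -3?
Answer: 38287/12119 ≈ 3.1593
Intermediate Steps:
m(o) = -3
(8809 + 29478)/(12122 + m(-88)) = (8809 + 29478)/(12122 - 3) = 38287/12119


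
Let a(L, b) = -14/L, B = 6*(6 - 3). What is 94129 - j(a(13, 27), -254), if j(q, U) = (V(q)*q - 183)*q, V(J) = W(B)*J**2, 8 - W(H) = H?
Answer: 2683173815/28561 ≈ 93945.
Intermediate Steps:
B = 18 (B = 6*3 = 18)
W(H) = 8 - H
V(J) = -10*J**2 (V(J) = (8 - 1*18)*J**2 = (8 - 18)*J**2 = -10*J**2)
j(q, U) = q*(-183 - 10*q**3) (j(q, U) = ((-10*q**2)*q - 183)*q = (-10*q**3 - 183)*q = (-183 - 10*q**3)*q = q*(-183 - 10*q**3))
94129 - j(a(13, 27), -254) = 94129 - (-1)*(-14/13)*(183 + 10*(-14/13)**3) = 94129 - (-1)*(-14*1/13)*(183 + 10*(-14*1/13)**3) = 94129 - (-1)*(-14)*(183 + 10*(-14/13)**3)/13 = 94129 - (-1)*(-14)*(183 + 10*(-2744/2197))/13 = 94129 - (-1)*(-14)*(183 - 27440/2197)/13 = 94129 - (-1)*(-14)*374611/(13*2197) = 94129 - 1*5244554/28561 = 94129 - 5244554/28561 = 2683173815/28561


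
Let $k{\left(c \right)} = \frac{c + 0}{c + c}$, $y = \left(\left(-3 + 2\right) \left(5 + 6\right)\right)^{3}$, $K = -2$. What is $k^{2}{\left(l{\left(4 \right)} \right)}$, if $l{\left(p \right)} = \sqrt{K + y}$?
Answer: $\frac{1}{4} \approx 0.25$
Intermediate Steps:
$y = -1331$ ($y = \left(\left(-1\right) 11\right)^{3} = \left(-11\right)^{3} = -1331$)
$l{\left(p \right)} = i \sqrt{1333}$ ($l{\left(p \right)} = \sqrt{-2 - 1331} = \sqrt{-1333} = i \sqrt{1333}$)
$k{\left(c \right)} = \frac{1}{2}$ ($k{\left(c \right)} = \frac{c}{2 c} = c \frac{1}{2 c} = \frac{1}{2}$)
$k^{2}{\left(l{\left(4 \right)} \right)} = \left(\frac{1}{2}\right)^{2} = \frac{1}{4}$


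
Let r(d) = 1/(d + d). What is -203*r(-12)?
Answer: 203/24 ≈ 8.4583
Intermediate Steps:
r(d) = 1/(2*d)
-203*r(-12) = -203/(2*(-12)) = -203*(-1)/(2*12) = -203*(-1/24) = 203/24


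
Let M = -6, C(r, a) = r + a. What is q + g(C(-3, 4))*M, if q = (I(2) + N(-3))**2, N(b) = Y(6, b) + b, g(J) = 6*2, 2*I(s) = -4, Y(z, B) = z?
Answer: -71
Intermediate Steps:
C(r, a) = a + r
I(s) = -2 (I(s) = (1/2)*(-4) = -2)
g(J) = 12
N(b) = 6 + b
q = 1 (q = (-2 + (6 - 3))**2 = (-2 + 3)**2 = 1**2 = 1)
q + g(C(-3, 4))*M = 1 + 12*(-6) = 1 - 72 = -71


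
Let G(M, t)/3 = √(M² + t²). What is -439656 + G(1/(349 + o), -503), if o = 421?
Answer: -439656 + 111*√109575629/770 ≈ -4.3815e+5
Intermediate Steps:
G(M, t) = 3*√(M² + t²)
-439656 + G(1/(349 + o), -503) = -439656 + 3*√((1/(349 + 421))² + (-503)²) = -439656 + 3*√((1/770)² + 253009) = -439656 + 3*√(1/592900 + 253009) = -439656 + 3*√(150009036101/592900) = -439656 + 3*(37*√109575629/770) = -439656 + 111*√109575629/770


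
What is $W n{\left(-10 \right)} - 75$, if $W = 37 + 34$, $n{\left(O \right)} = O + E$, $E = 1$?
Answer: $-714$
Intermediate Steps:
$n{\left(O \right)} = 1 + O$ ($n{\left(O \right)} = O + 1 = 1 + O$)
$W = 71$
$W n{\left(-10 \right)} - 75 = 71 \left(1 - 10\right) - 75 = 71 \left(-9\right) - 75 = -639 - 75 = -714$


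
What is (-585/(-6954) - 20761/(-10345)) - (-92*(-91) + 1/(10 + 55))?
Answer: -2609208676953/311736230 ≈ -8369.9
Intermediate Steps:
(-585/(-6954) - 20761/(-10345)) - (-92*(-91) + 1/(10 + 55)) = (-585*(-1/6954) - 20761*(-1/10345)) - (8372 + 1/65) = (195/2318 + 20761/10345) - (8372 + 1/65) = 50141273/23979710 - 1*544181/65 = 50141273/23979710 - 544181/65 = -2609208676953/311736230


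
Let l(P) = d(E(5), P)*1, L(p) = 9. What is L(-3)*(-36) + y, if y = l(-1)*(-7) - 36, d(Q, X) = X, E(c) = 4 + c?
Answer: -353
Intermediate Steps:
l(P) = P (l(P) = P*1 = P)
y = -29 (y = -1*(-7) - 36 = 7 - 36 = -29)
L(-3)*(-36) + y = 9*(-36) - 29 = -324 - 29 = -353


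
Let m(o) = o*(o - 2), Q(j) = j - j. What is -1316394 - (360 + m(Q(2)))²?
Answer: -1445994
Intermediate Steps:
Q(j) = 0
m(o) = o*(-2 + o)
-1316394 - (360 + m(Q(2)))² = -1316394 - (360 + 0*(-2 + 0))² = -1316394 - (360 + 0*(-2))² = -1316394 - (360 + 0)² = -1316394 - 1*360² = -1316394 - 1*129600 = -1316394 - 129600 = -1445994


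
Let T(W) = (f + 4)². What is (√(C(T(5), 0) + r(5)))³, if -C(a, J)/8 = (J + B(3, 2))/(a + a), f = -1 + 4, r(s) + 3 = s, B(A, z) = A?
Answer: 86*√86/343 ≈ 2.3252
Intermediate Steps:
r(s) = -3 + s
f = 3
T(W) = 49 (T(W) = (3 + 4)² = 7² = 49)
C(a, J) = -4*(3 + J)/a (C(a, J) = -8*(J + 3)/(a + a) = -8*(3 + J)/(2*a) = -8*(3 + J)*1/(2*a) = -4*(3 + J)/a)
(√(C(T(5), 0) + r(5)))³ = (√(4*(-3 - 1*0)/49 + (-3 + 5)))³ = (√(4*(1/49)*(-3 + 0) + 2))³ = (√(4*(1/49)*(-3) + 2))³ = (√(-12/49 + 2))³ = (√(86/49))³ = (√86/7)³ = 86*√86/343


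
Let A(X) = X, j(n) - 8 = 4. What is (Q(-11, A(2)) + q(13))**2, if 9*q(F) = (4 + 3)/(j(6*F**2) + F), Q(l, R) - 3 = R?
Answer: 1281424/50625 ≈ 25.312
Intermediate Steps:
j(n) = 12 (j(n) = 8 + 4 = 12)
Q(l, R) = 3 + R
q(F) = 7/(9*(12 + F)) (q(F) = ((4 + 3)/(12 + F))/9 = (7/(12 + F))/9 = 7/(9*(12 + F)))
(Q(-11, A(2)) + q(13))**2 = ((3 + 2) + 7/(9*(12 + 13)))**2 = (5 + (7/9)/25)**2 = (5 + (7/9)*(1/25))**2 = (5 + 7/225)**2 = (1132/225)**2 = 1281424/50625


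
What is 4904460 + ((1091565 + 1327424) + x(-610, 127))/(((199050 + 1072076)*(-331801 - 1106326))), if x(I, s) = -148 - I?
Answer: 8965552104077049469/1828040621002 ≈ 4.9045e+6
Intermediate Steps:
4904460 + ((1091565 + 1327424) + x(-610, 127))/(((199050 + 1072076)*(-331801 - 1106326))) = 4904460 + ((1091565 + 1327424) + (-148 - 1*(-610)))/(((199050 + 1072076)*(-331801 - 1106326))) = 4904460 + (2418989 + (-148 + 610))/((1271126*(-1438127))) = 4904460 + (2418989 + 462)/(-1828040621002) = 4904460 + 2419451*(-1/1828040621002) = 4904460 - 2419451/1828040621002 = 8965552104077049469/1828040621002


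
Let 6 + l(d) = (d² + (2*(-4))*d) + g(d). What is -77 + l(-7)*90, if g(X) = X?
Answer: 8203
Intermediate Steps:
l(d) = -6 + d² - 7*d (l(d) = -6 + ((d² + (2*(-4))*d) + d) = -6 + ((d² - 8*d) + d) = -6 + (d² - 7*d) = -6 + d² - 7*d)
-77 + l(-7)*90 = -77 + (-6 + (-7)² - 7*(-7))*90 = -77 + (-6 + 49 + 49)*90 = -77 + 92*90 = -77 + 8280 = 8203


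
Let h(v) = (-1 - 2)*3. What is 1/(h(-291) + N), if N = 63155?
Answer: 1/63146 ≈ 1.5836e-5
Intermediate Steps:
h(v) = -9 (h(v) = -3*3 = -9)
1/(h(-291) + N) = 1/(-9 + 63155) = 1/63146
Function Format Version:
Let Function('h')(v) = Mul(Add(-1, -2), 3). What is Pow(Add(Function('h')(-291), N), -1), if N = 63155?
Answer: Rational(1, 63146) ≈ 1.5836e-5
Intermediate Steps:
Function('h')(v) = -9 (Function('h')(v) = Mul(-3, 3) = -9)
Pow(Add(Function('h')(-291), N), -1) = Pow(Add(-9, 63155), -1) = Pow(63146, -1) = Rational(1, 63146)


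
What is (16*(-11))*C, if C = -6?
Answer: 1056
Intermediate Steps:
(16*(-11))*C = (16*(-11))*(-6) = -176*(-6) = 1056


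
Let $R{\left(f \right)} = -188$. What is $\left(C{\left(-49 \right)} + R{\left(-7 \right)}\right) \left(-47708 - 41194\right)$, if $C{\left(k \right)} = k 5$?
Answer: $38494566$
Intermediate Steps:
$C{\left(k \right)} = 5 k$
$\left(C{\left(-49 \right)} + R{\left(-7 \right)}\right) \left(-47708 - 41194\right) = \left(5 \left(-49\right) - 188\right) \left(-47708 - 41194\right) = \left(-245 - 188\right) \left(-88902\right) = \left(-433\right) \left(-88902\right) = 38494566$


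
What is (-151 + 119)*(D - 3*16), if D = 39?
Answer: 288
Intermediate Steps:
(-151 + 119)*(D - 3*16) = (-151 + 119)*(39 - 3*16) = -32*(39 - 48) = -32*(-9) = 288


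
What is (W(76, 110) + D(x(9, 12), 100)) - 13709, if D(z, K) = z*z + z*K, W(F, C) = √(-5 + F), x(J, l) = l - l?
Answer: -13709 + √71 ≈ -13701.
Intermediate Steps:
x(J, l) = 0
D(z, K) = z² + K*z
(W(76, 110) + D(x(9, 12), 100)) - 13709 = (√(-5 + 76) + 0*(100 + 0)) - 13709 = (√71 + 0*100) - 13709 = (√71 + 0) - 13709 = √71 - 13709 = -13709 + √71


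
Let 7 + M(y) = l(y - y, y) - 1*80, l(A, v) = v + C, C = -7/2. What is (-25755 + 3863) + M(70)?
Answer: -43825/2 ≈ -21913.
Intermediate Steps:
C = -7/2 (C = -7*½ = -7/2 ≈ -3.5000)
l(A, v) = -7/2 + v (l(A, v) = v - 7/2 = -7/2 + v)
M(y) = -181/2 + y (M(y) = -7 + ((-7/2 + y) - 1*80) = -7 + ((-7/2 + y) - 80) = -7 + (-167/2 + y) = -181/2 + y)
(-25755 + 3863) + M(70) = (-25755 + 3863) + (-181/2 + 70) = -21892 - 41/2 = -43825/2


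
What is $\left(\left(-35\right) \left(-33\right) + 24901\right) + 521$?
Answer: $26577$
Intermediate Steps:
$\left(\left(-35\right) \left(-33\right) + 24901\right) + 521 = \left(1155 + 24901\right) + 521 = 26056 + 521 = 26577$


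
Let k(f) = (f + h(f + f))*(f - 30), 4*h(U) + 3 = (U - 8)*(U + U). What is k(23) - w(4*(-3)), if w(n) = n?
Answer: -25047/4 ≈ -6261.8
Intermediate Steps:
h(U) = -3/4 + U*(-8 + U)/2 (h(U) = -3/4 + ((U - 8)*(U + U))/4 = -3/4 + ((-8 + U)*(2*U))/4 = -3/4 + (2*U*(-8 + U))/4 = -3/4 + U*(-8 + U)/2)
k(f) = (-30 + f)*(-3/4 - 7*f + 2*f**2) (k(f) = (f + (-3/4 + (f + f)**2/2 - 4*(f + f)))*(f - 30) = (f + (-3/4 + (2*f)**2/2 - 8*f))*(-30 + f) = (f + (-3/4 + (4*f**2)/2 - 8*f))*(-30 + f) = (f + (-3/4 + 2*f**2 - 8*f))*(-30 + f) = (f + (-3/4 - 8*f + 2*f**2))*(-30 + f) = (-3/4 - 7*f + 2*f**2)*(-30 + f) = (-30 + f)*(-3/4 - 7*f + 2*f**2))
k(23) - w(4*(-3)) = (45/2 - 67*23**2 + 2*23**3 + (837/4)*23) - 4*(-3) = (45/2 - 67*529 + 2*12167 + 19251/4) - 1*(-12) = (45/2 - 35443 + 24334 + 19251/4) + 12 = -25095/4 + 12 = -25047/4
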